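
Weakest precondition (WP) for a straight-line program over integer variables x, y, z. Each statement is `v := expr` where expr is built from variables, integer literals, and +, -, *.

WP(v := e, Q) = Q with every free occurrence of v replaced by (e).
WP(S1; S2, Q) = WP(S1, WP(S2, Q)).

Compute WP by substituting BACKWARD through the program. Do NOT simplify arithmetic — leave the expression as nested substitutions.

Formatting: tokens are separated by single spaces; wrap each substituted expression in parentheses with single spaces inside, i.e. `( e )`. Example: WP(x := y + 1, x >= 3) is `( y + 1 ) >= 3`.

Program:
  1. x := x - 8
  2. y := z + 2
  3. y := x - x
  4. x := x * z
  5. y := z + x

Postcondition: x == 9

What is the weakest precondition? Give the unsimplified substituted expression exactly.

Answer: ( ( x - 8 ) * z ) == 9

Derivation:
post: x == 9
stmt 5: y := z + x  -- replace 0 occurrence(s) of y with (z + x)
  => x == 9
stmt 4: x := x * z  -- replace 1 occurrence(s) of x with (x * z)
  => ( x * z ) == 9
stmt 3: y := x - x  -- replace 0 occurrence(s) of y with (x - x)
  => ( x * z ) == 9
stmt 2: y := z + 2  -- replace 0 occurrence(s) of y with (z + 2)
  => ( x * z ) == 9
stmt 1: x := x - 8  -- replace 1 occurrence(s) of x with (x - 8)
  => ( ( x - 8 ) * z ) == 9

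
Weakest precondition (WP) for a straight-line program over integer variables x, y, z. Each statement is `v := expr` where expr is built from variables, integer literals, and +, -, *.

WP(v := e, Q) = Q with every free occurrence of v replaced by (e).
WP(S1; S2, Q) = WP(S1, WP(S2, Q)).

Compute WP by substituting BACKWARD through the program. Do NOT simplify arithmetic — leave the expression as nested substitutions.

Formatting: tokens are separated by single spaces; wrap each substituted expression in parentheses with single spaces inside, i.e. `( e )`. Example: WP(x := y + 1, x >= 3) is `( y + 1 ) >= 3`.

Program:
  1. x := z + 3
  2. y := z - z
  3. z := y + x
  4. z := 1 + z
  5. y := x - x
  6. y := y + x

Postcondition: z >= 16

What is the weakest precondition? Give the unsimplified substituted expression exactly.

post: z >= 16
stmt 6: y := y + x  -- replace 0 occurrence(s) of y with (y + x)
  => z >= 16
stmt 5: y := x - x  -- replace 0 occurrence(s) of y with (x - x)
  => z >= 16
stmt 4: z := 1 + z  -- replace 1 occurrence(s) of z with (1 + z)
  => ( 1 + z ) >= 16
stmt 3: z := y + x  -- replace 1 occurrence(s) of z with (y + x)
  => ( 1 + ( y + x ) ) >= 16
stmt 2: y := z - z  -- replace 1 occurrence(s) of y with (z - z)
  => ( 1 + ( ( z - z ) + x ) ) >= 16
stmt 1: x := z + 3  -- replace 1 occurrence(s) of x with (z + 3)
  => ( 1 + ( ( z - z ) + ( z + 3 ) ) ) >= 16

Answer: ( 1 + ( ( z - z ) + ( z + 3 ) ) ) >= 16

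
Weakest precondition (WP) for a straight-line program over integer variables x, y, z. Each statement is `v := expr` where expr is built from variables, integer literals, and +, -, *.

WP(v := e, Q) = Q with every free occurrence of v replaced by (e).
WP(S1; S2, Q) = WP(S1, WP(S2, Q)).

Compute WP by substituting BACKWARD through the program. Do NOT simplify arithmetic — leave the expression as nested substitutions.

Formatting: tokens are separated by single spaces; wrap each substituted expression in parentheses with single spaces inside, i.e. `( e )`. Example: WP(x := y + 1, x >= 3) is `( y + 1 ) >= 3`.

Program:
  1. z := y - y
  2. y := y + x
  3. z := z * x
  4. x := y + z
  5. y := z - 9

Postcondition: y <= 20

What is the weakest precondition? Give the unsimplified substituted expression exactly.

post: y <= 20
stmt 5: y := z - 9  -- replace 1 occurrence(s) of y with (z - 9)
  => ( z - 9 ) <= 20
stmt 4: x := y + z  -- replace 0 occurrence(s) of x with (y + z)
  => ( z - 9 ) <= 20
stmt 3: z := z * x  -- replace 1 occurrence(s) of z with (z * x)
  => ( ( z * x ) - 9 ) <= 20
stmt 2: y := y + x  -- replace 0 occurrence(s) of y with (y + x)
  => ( ( z * x ) - 9 ) <= 20
stmt 1: z := y - y  -- replace 1 occurrence(s) of z with (y - y)
  => ( ( ( y - y ) * x ) - 9 ) <= 20

Answer: ( ( ( y - y ) * x ) - 9 ) <= 20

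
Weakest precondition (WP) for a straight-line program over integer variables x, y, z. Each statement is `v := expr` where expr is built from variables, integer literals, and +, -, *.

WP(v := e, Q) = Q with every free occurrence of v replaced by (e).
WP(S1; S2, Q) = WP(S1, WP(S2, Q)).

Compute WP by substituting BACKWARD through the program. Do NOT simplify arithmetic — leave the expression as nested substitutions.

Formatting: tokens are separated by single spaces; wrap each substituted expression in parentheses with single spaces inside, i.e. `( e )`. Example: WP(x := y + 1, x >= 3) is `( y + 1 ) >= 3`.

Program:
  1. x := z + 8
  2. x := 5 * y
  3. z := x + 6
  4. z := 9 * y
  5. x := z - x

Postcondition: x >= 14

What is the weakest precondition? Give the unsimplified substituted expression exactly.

Answer: ( ( 9 * y ) - ( 5 * y ) ) >= 14

Derivation:
post: x >= 14
stmt 5: x := z - x  -- replace 1 occurrence(s) of x with (z - x)
  => ( z - x ) >= 14
stmt 4: z := 9 * y  -- replace 1 occurrence(s) of z with (9 * y)
  => ( ( 9 * y ) - x ) >= 14
stmt 3: z := x + 6  -- replace 0 occurrence(s) of z with (x + 6)
  => ( ( 9 * y ) - x ) >= 14
stmt 2: x := 5 * y  -- replace 1 occurrence(s) of x with (5 * y)
  => ( ( 9 * y ) - ( 5 * y ) ) >= 14
stmt 1: x := z + 8  -- replace 0 occurrence(s) of x with (z + 8)
  => ( ( 9 * y ) - ( 5 * y ) ) >= 14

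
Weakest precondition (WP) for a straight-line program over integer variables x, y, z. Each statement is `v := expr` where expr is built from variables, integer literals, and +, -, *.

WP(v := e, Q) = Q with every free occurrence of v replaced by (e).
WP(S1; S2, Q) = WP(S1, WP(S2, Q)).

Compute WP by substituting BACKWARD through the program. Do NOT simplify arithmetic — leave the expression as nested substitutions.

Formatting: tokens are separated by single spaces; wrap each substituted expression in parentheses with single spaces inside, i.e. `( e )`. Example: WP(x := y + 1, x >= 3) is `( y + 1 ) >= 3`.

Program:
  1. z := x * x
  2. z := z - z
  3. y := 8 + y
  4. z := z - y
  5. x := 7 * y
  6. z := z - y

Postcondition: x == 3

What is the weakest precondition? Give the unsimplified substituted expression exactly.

Answer: ( 7 * ( 8 + y ) ) == 3

Derivation:
post: x == 3
stmt 6: z := z - y  -- replace 0 occurrence(s) of z with (z - y)
  => x == 3
stmt 5: x := 7 * y  -- replace 1 occurrence(s) of x with (7 * y)
  => ( 7 * y ) == 3
stmt 4: z := z - y  -- replace 0 occurrence(s) of z with (z - y)
  => ( 7 * y ) == 3
stmt 3: y := 8 + y  -- replace 1 occurrence(s) of y with (8 + y)
  => ( 7 * ( 8 + y ) ) == 3
stmt 2: z := z - z  -- replace 0 occurrence(s) of z with (z - z)
  => ( 7 * ( 8 + y ) ) == 3
stmt 1: z := x * x  -- replace 0 occurrence(s) of z with (x * x)
  => ( 7 * ( 8 + y ) ) == 3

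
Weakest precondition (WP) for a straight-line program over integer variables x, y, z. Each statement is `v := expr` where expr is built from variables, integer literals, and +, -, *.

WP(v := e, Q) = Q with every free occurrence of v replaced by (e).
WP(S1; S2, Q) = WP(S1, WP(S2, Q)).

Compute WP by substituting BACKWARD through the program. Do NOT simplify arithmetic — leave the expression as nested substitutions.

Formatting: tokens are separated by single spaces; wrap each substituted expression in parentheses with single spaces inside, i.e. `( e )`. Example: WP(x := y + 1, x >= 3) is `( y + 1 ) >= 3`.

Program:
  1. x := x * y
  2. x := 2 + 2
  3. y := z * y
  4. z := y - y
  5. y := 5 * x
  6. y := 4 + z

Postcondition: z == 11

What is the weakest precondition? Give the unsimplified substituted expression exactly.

Answer: ( ( z * y ) - ( z * y ) ) == 11

Derivation:
post: z == 11
stmt 6: y := 4 + z  -- replace 0 occurrence(s) of y with (4 + z)
  => z == 11
stmt 5: y := 5 * x  -- replace 0 occurrence(s) of y with (5 * x)
  => z == 11
stmt 4: z := y - y  -- replace 1 occurrence(s) of z with (y - y)
  => ( y - y ) == 11
stmt 3: y := z * y  -- replace 2 occurrence(s) of y with (z * y)
  => ( ( z * y ) - ( z * y ) ) == 11
stmt 2: x := 2 + 2  -- replace 0 occurrence(s) of x with (2 + 2)
  => ( ( z * y ) - ( z * y ) ) == 11
stmt 1: x := x * y  -- replace 0 occurrence(s) of x with (x * y)
  => ( ( z * y ) - ( z * y ) ) == 11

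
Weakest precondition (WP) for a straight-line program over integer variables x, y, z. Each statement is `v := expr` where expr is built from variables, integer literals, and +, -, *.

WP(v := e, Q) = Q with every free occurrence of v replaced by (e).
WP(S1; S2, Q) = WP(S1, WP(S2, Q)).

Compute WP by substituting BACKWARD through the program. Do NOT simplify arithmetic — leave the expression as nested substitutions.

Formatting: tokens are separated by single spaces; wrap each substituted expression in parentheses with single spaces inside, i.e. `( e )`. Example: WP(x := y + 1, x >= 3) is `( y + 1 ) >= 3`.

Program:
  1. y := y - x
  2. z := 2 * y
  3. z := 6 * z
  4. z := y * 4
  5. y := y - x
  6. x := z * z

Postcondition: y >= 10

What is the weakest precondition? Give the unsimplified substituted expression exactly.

Answer: ( ( y - x ) - x ) >= 10

Derivation:
post: y >= 10
stmt 6: x := z * z  -- replace 0 occurrence(s) of x with (z * z)
  => y >= 10
stmt 5: y := y - x  -- replace 1 occurrence(s) of y with (y - x)
  => ( y - x ) >= 10
stmt 4: z := y * 4  -- replace 0 occurrence(s) of z with (y * 4)
  => ( y - x ) >= 10
stmt 3: z := 6 * z  -- replace 0 occurrence(s) of z with (6 * z)
  => ( y - x ) >= 10
stmt 2: z := 2 * y  -- replace 0 occurrence(s) of z with (2 * y)
  => ( y - x ) >= 10
stmt 1: y := y - x  -- replace 1 occurrence(s) of y with (y - x)
  => ( ( y - x ) - x ) >= 10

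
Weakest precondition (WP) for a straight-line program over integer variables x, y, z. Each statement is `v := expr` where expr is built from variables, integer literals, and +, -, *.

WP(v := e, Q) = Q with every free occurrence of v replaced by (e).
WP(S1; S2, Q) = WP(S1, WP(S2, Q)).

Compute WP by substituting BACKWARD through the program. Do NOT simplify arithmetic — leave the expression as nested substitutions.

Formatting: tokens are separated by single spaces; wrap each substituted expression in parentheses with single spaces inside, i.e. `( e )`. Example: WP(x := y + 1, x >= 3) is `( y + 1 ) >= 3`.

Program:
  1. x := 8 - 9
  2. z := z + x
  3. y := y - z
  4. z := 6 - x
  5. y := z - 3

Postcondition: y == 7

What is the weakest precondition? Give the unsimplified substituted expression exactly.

post: y == 7
stmt 5: y := z - 3  -- replace 1 occurrence(s) of y with (z - 3)
  => ( z - 3 ) == 7
stmt 4: z := 6 - x  -- replace 1 occurrence(s) of z with (6 - x)
  => ( ( 6 - x ) - 3 ) == 7
stmt 3: y := y - z  -- replace 0 occurrence(s) of y with (y - z)
  => ( ( 6 - x ) - 3 ) == 7
stmt 2: z := z + x  -- replace 0 occurrence(s) of z with (z + x)
  => ( ( 6 - x ) - 3 ) == 7
stmt 1: x := 8 - 9  -- replace 1 occurrence(s) of x with (8 - 9)
  => ( ( 6 - ( 8 - 9 ) ) - 3 ) == 7

Answer: ( ( 6 - ( 8 - 9 ) ) - 3 ) == 7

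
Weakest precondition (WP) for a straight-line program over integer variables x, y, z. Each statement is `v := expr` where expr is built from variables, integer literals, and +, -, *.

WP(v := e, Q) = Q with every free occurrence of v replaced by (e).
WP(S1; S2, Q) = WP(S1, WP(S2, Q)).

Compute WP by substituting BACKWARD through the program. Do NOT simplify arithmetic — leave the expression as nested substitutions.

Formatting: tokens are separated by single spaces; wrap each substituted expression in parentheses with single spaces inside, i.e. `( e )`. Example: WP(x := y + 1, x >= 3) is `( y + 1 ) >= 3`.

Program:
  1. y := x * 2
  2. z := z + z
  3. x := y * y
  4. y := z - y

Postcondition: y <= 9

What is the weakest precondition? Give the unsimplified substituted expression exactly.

post: y <= 9
stmt 4: y := z - y  -- replace 1 occurrence(s) of y with (z - y)
  => ( z - y ) <= 9
stmt 3: x := y * y  -- replace 0 occurrence(s) of x with (y * y)
  => ( z - y ) <= 9
stmt 2: z := z + z  -- replace 1 occurrence(s) of z with (z + z)
  => ( ( z + z ) - y ) <= 9
stmt 1: y := x * 2  -- replace 1 occurrence(s) of y with (x * 2)
  => ( ( z + z ) - ( x * 2 ) ) <= 9

Answer: ( ( z + z ) - ( x * 2 ) ) <= 9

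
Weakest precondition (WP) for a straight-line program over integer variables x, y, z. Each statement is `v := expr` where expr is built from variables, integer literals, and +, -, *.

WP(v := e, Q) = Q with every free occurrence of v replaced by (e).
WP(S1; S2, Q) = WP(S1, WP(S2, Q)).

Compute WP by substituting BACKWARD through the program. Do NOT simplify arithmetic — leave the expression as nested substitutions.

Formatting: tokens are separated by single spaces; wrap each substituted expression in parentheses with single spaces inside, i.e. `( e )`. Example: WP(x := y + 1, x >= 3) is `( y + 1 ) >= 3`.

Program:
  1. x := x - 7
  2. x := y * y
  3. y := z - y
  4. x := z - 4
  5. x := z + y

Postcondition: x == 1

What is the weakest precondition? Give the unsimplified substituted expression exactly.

post: x == 1
stmt 5: x := z + y  -- replace 1 occurrence(s) of x with (z + y)
  => ( z + y ) == 1
stmt 4: x := z - 4  -- replace 0 occurrence(s) of x with (z - 4)
  => ( z + y ) == 1
stmt 3: y := z - y  -- replace 1 occurrence(s) of y with (z - y)
  => ( z + ( z - y ) ) == 1
stmt 2: x := y * y  -- replace 0 occurrence(s) of x with (y * y)
  => ( z + ( z - y ) ) == 1
stmt 1: x := x - 7  -- replace 0 occurrence(s) of x with (x - 7)
  => ( z + ( z - y ) ) == 1

Answer: ( z + ( z - y ) ) == 1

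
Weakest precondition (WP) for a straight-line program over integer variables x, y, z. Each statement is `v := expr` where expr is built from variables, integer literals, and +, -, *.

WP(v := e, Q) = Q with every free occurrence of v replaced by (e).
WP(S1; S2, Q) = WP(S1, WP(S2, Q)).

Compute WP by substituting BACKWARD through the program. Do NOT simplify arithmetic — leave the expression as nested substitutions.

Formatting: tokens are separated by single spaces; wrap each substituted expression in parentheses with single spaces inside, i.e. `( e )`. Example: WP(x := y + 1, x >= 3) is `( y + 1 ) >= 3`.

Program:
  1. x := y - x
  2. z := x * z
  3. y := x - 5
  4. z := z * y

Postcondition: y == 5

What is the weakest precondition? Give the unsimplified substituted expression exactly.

post: y == 5
stmt 4: z := z * y  -- replace 0 occurrence(s) of z with (z * y)
  => y == 5
stmt 3: y := x - 5  -- replace 1 occurrence(s) of y with (x - 5)
  => ( x - 5 ) == 5
stmt 2: z := x * z  -- replace 0 occurrence(s) of z with (x * z)
  => ( x - 5 ) == 5
stmt 1: x := y - x  -- replace 1 occurrence(s) of x with (y - x)
  => ( ( y - x ) - 5 ) == 5

Answer: ( ( y - x ) - 5 ) == 5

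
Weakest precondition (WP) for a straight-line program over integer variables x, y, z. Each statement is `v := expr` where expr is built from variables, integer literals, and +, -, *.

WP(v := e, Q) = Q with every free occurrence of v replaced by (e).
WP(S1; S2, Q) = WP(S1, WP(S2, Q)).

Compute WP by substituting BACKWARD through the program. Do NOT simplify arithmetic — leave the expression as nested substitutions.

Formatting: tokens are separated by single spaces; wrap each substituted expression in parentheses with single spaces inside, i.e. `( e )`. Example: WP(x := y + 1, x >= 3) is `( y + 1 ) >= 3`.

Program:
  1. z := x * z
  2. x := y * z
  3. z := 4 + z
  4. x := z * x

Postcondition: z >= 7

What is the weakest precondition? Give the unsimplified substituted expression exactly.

Answer: ( 4 + ( x * z ) ) >= 7

Derivation:
post: z >= 7
stmt 4: x := z * x  -- replace 0 occurrence(s) of x with (z * x)
  => z >= 7
stmt 3: z := 4 + z  -- replace 1 occurrence(s) of z with (4 + z)
  => ( 4 + z ) >= 7
stmt 2: x := y * z  -- replace 0 occurrence(s) of x with (y * z)
  => ( 4 + z ) >= 7
stmt 1: z := x * z  -- replace 1 occurrence(s) of z with (x * z)
  => ( 4 + ( x * z ) ) >= 7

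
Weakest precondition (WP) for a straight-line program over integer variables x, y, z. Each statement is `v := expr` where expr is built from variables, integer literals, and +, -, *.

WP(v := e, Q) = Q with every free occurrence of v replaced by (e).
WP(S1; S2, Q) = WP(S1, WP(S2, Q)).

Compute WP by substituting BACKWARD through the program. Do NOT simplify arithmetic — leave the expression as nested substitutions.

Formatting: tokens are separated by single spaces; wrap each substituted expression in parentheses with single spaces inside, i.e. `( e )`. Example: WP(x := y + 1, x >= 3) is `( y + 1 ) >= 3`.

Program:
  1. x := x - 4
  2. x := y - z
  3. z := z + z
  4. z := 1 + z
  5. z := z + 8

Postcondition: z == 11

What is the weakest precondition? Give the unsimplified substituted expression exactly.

Answer: ( ( 1 + ( z + z ) ) + 8 ) == 11

Derivation:
post: z == 11
stmt 5: z := z + 8  -- replace 1 occurrence(s) of z with (z + 8)
  => ( z + 8 ) == 11
stmt 4: z := 1 + z  -- replace 1 occurrence(s) of z with (1 + z)
  => ( ( 1 + z ) + 8 ) == 11
stmt 3: z := z + z  -- replace 1 occurrence(s) of z with (z + z)
  => ( ( 1 + ( z + z ) ) + 8 ) == 11
stmt 2: x := y - z  -- replace 0 occurrence(s) of x with (y - z)
  => ( ( 1 + ( z + z ) ) + 8 ) == 11
stmt 1: x := x - 4  -- replace 0 occurrence(s) of x with (x - 4)
  => ( ( 1 + ( z + z ) ) + 8 ) == 11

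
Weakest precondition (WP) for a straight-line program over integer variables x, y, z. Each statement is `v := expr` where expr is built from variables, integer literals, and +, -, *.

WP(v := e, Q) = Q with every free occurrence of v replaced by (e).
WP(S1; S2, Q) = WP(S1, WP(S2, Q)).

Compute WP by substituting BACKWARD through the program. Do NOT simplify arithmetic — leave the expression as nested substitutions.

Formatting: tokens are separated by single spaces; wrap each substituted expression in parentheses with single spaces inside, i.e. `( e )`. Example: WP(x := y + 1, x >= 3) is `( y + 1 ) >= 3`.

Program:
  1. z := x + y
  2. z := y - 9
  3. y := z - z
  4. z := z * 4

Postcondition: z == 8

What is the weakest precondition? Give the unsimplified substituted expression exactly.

Answer: ( ( y - 9 ) * 4 ) == 8

Derivation:
post: z == 8
stmt 4: z := z * 4  -- replace 1 occurrence(s) of z with (z * 4)
  => ( z * 4 ) == 8
stmt 3: y := z - z  -- replace 0 occurrence(s) of y with (z - z)
  => ( z * 4 ) == 8
stmt 2: z := y - 9  -- replace 1 occurrence(s) of z with (y - 9)
  => ( ( y - 9 ) * 4 ) == 8
stmt 1: z := x + y  -- replace 0 occurrence(s) of z with (x + y)
  => ( ( y - 9 ) * 4 ) == 8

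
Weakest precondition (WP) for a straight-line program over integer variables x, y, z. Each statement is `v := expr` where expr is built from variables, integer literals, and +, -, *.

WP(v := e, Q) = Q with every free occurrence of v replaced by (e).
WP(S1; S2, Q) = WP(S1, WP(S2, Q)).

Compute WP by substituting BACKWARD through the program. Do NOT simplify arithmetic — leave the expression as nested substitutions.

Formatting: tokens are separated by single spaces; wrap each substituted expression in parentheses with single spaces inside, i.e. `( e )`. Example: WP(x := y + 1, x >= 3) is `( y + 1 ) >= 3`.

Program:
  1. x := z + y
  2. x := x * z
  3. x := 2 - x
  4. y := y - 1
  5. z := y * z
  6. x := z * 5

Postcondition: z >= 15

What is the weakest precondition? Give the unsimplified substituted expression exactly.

Answer: ( ( y - 1 ) * z ) >= 15

Derivation:
post: z >= 15
stmt 6: x := z * 5  -- replace 0 occurrence(s) of x with (z * 5)
  => z >= 15
stmt 5: z := y * z  -- replace 1 occurrence(s) of z with (y * z)
  => ( y * z ) >= 15
stmt 4: y := y - 1  -- replace 1 occurrence(s) of y with (y - 1)
  => ( ( y - 1 ) * z ) >= 15
stmt 3: x := 2 - x  -- replace 0 occurrence(s) of x with (2 - x)
  => ( ( y - 1 ) * z ) >= 15
stmt 2: x := x * z  -- replace 0 occurrence(s) of x with (x * z)
  => ( ( y - 1 ) * z ) >= 15
stmt 1: x := z + y  -- replace 0 occurrence(s) of x with (z + y)
  => ( ( y - 1 ) * z ) >= 15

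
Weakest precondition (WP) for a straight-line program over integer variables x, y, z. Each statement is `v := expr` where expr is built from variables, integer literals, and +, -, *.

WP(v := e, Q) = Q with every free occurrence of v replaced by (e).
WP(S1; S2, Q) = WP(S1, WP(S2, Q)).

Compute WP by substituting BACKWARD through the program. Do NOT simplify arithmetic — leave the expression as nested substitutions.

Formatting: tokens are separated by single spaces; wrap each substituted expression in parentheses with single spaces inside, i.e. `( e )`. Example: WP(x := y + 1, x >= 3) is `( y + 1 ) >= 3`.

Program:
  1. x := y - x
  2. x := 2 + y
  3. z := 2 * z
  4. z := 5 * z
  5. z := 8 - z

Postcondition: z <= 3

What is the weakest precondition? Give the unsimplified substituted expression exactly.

post: z <= 3
stmt 5: z := 8 - z  -- replace 1 occurrence(s) of z with (8 - z)
  => ( 8 - z ) <= 3
stmt 4: z := 5 * z  -- replace 1 occurrence(s) of z with (5 * z)
  => ( 8 - ( 5 * z ) ) <= 3
stmt 3: z := 2 * z  -- replace 1 occurrence(s) of z with (2 * z)
  => ( 8 - ( 5 * ( 2 * z ) ) ) <= 3
stmt 2: x := 2 + y  -- replace 0 occurrence(s) of x with (2 + y)
  => ( 8 - ( 5 * ( 2 * z ) ) ) <= 3
stmt 1: x := y - x  -- replace 0 occurrence(s) of x with (y - x)
  => ( 8 - ( 5 * ( 2 * z ) ) ) <= 3

Answer: ( 8 - ( 5 * ( 2 * z ) ) ) <= 3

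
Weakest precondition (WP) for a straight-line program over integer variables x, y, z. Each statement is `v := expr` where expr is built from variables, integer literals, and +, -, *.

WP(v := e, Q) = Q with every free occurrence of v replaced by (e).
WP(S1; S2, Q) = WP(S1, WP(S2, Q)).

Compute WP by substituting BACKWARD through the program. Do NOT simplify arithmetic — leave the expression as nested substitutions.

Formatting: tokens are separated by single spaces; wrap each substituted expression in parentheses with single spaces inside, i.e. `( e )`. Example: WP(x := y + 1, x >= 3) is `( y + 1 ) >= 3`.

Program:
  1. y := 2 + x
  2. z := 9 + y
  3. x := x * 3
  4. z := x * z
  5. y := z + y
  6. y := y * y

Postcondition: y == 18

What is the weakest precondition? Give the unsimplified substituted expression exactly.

post: y == 18
stmt 6: y := y * y  -- replace 1 occurrence(s) of y with (y * y)
  => ( y * y ) == 18
stmt 5: y := z + y  -- replace 2 occurrence(s) of y with (z + y)
  => ( ( z + y ) * ( z + y ) ) == 18
stmt 4: z := x * z  -- replace 2 occurrence(s) of z with (x * z)
  => ( ( ( x * z ) + y ) * ( ( x * z ) + y ) ) == 18
stmt 3: x := x * 3  -- replace 2 occurrence(s) of x with (x * 3)
  => ( ( ( ( x * 3 ) * z ) + y ) * ( ( ( x * 3 ) * z ) + y ) ) == 18
stmt 2: z := 9 + y  -- replace 2 occurrence(s) of z with (9 + y)
  => ( ( ( ( x * 3 ) * ( 9 + y ) ) + y ) * ( ( ( x * 3 ) * ( 9 + y ) ) + y ) ) == 18
stmt 1: y := 2 + x  -- replace 4 occurrence(s) of y with (2 + x)
  => ( ( ( ( x * 3 ) * ( 9 + ( 2 + x ) ) ) + ( 2 + x ) ) * ( ( ( x * 3 ) * ( 9 + ( 2 + x ) ) ) + ( 2 + x ) ) ) == 18

Answer: ( ( ( ( x * 3 ) * ( 9 + ( 2 + x ) ) ) + ( 2 + x ) ) * ( ( ( x * 3 ) * ( 9 + ( 2 + x ) ) ) + ( 2 + x ) ) ) == 18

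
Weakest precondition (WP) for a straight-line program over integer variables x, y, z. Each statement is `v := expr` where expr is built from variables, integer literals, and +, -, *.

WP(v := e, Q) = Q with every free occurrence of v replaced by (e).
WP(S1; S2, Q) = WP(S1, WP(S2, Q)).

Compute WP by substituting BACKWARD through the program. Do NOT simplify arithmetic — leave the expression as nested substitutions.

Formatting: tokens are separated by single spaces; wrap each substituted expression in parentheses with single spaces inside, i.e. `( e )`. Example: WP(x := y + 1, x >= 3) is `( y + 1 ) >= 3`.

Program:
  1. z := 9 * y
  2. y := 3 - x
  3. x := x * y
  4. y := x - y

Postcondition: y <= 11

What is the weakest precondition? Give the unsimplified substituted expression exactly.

Answer: ( ( x * ( 3 - x ) ) - ( 3 - x ) ) <= 11

Derivation:
post: y <= 11
stmt 4: y := x - y  -- replace 1 occurrence(s) of y with (x - y)
  => ( x - y ) <= 11
stmt 3: x := x * y  -- replace 1 occurrence(s) of x with (x * y)
  => ( ( x * y ) - y ) <= 11
stmt 2: y := 3 - x  -- replace 2 occurrence(s) of y with (3 - x)
  => ( ( x * ( 3 - x ) ) - ( 3 - x ) ) <= 11
stmt 1: z := 9 * y  -- replace 0 occurrence(s) of z with (9 * y)
  => ( ( x * ( 3 - x ) ) - ( 3 - x ) ) <= 11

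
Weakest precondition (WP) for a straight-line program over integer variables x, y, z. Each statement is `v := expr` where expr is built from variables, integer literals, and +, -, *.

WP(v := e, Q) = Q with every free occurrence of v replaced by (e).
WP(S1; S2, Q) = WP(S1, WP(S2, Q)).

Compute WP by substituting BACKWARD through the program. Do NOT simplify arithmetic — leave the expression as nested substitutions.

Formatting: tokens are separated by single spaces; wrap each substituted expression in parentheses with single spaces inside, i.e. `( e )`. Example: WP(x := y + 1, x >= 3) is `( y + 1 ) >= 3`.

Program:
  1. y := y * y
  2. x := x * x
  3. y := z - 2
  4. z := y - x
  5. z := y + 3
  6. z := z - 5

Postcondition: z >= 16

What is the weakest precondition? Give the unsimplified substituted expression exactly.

Answer: ( ( ( z - 2 ) + 3 ) - 5 ) >= 16

Derivation:
post: z >= 16
stmt 6: z := z - 5  -- replace 1 occurrence(s) of z with (z - 5)
  => ( z - 5 ) >= 16
stmt 5: z := y + 3  -- replace 1 occurrence(s) of z with (y + 3)
  => ( ( y + 3 ) - 5 ) >= 16
stmt 4: z := y - x  -- replace 0 occurrence(s) of z with (y - x)
  => ( ( y + 3 ) - 5 ) >= 16
stmt 3: y := z - 2  -- replace 1 occurrence(s) of y with (z - 2)
  => ( ( ( z - 2 ) + 3 ) - 5 ) >= 16
stmt 2: x := x * x  -- replace 0 occurrence(s) of x with (x * x)
  => ( ( ( z - 2 ) + 3 ) - 5 ) >= 16
stmt 1: y := y * y  -- replace 0 occurrence(s) of y with (y * y)
  => ( ( ( z - 2 ) + 3 ) - 5 ) >= 16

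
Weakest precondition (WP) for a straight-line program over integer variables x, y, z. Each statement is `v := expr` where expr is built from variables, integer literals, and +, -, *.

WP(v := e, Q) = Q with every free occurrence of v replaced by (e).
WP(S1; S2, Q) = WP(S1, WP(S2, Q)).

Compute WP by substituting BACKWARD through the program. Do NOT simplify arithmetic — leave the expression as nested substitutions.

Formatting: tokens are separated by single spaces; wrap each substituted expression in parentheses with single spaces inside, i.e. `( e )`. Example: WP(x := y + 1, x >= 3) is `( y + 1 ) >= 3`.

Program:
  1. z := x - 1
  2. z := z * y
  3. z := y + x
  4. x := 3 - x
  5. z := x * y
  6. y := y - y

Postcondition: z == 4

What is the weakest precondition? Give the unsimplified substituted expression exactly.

post: z == 4
stmt 6: y := y - y  -- replace 0 occurrence(s) of y with (y - y)
  => z == 4
stmt 5: z := x * y  -- replace 1 occurrence(s) of z with (x * y)
  => ( x * y ) == 4
stmt 4: x := 3 - x  -- replace 1 occurrence(s) of x with (3 - x)
  => ( ( 3 - x ) * y ) == 4
stmt 3: z := y + x  -- replace 0 occurrence(s) of z with (y + x)
  => ( ( 3 - x ) * y ) == 4
stmt 2: z := z * y  -- replace 0 occurrence(s) of z with (z * y)
  => ( ( 3 - x ) * y ) == 4
stmt 1: z := x - 1  -- replace 0 occurrence(s) of z with (x - 1)
  => ( ( 3 - x ) * y ) == 4

Answer: ( ( 3 - x ) * y ) == 4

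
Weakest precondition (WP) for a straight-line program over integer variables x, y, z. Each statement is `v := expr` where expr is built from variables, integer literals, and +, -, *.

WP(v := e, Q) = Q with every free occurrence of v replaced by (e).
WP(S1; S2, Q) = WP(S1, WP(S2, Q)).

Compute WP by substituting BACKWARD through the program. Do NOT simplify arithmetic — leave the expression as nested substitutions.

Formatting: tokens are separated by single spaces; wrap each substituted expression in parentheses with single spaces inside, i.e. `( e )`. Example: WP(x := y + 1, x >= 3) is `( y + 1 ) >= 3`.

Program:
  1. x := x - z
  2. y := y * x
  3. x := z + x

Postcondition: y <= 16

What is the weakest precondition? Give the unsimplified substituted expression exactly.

post: y <= 16
stmt 3: x := z + x  -- replace 0 occurrence(s) of x with (z + x)
  => y <= 16
stmt 2: y := y * x  -- replace 1 occurrence(s) of y with (y * x)
  => ( y * x ) <= 16
stmt 1: x := x - z  -- replace 1 occurrence(s) of x with (x - z)
  => ( y * ( x - z ) ) <= 16

Answer: ( y * ( x - z ) ) <= 16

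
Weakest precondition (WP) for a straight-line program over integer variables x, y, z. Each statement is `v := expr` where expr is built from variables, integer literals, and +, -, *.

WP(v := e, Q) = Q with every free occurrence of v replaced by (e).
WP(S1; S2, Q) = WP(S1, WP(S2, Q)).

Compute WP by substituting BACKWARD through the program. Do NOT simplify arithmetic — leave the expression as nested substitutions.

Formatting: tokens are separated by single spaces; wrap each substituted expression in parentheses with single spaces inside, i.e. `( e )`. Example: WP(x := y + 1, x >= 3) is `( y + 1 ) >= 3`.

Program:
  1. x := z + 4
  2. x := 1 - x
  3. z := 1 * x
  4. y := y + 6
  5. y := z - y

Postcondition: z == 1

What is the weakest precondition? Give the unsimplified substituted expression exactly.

post: z == 1
stmt 5: y := z - y  -- replace 0 occurrence(s) of y with (z - y)
  => z == 1
stmt 4: y := y + 6  -- replace 0 occurrence(s) of y with (y + 6)
  => z == 1
stmt 3: z := 1 * x  -- replace 1 occurrence(s) of z with (1 * x)
  => ( 1 * x ) == 1
stmt 2: x := 1 - x  -- replace 1 occurrence(s) of x with (1 - x)
  => ( 1 * ( 1 - x ) ) == 1
stmt 1: x := z + 4  -- replace 1 occurrence(s) of x with (z + 4)
  => ( 1 * ( 1 - ( z + 4 ) ) ) == 1

Answer: ( 1 * ( 1 - ( z + 4 ) ) ) == 1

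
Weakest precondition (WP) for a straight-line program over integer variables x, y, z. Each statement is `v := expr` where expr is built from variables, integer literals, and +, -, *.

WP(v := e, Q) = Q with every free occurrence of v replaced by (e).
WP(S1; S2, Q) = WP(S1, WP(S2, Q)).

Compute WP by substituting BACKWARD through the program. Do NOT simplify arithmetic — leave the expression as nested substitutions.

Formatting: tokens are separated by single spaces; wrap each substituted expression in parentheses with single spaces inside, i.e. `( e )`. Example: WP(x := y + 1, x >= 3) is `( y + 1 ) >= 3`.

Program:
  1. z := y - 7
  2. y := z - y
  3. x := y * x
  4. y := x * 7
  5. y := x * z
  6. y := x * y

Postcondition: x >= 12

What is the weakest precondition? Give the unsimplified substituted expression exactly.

post: x >= 12
stmt 6: y := x * y  -- replace 0 occurrence(s) of y with (x * y)
  => x >= 12
stmt 5: y := x * z  -- replace 0 occurrence(s) of y with (x * z)
  => x >= 12
stmt 4: y := x * 7  -- replace 0 occurrence(s) of y with (x * 7)
  => x >= 12
stmt 3: x := y * x  -- replace 1 occurrence(s) of x with (y * x)
  => ( y * x ) >= 12
stmt 2: y := z - y  -- replace 1 occurrence(s) of y with (z - y)
  => ( ( z - y ) * x ) >= 12
stmt 1: z := y - 7  -- replace 1 occurrence(s) of z with (y - 7)
  => ( ( ( y - 7 ) - y ) * x ) >= 12

Answer: ( ( ( y - 7 ) - y ) * x ) >= 12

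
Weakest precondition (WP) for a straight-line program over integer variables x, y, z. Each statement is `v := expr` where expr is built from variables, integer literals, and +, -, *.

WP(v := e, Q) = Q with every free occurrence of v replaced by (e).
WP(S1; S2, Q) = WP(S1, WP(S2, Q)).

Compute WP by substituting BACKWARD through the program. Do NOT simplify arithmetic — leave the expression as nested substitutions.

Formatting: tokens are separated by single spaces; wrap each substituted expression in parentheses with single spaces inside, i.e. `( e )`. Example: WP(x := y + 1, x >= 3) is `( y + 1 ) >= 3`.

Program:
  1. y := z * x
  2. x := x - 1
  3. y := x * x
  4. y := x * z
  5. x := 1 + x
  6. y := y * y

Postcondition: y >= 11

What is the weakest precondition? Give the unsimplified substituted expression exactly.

post: y >= 11
stmt 6: y := y * y  -- replace 1 occurrence(s) of y with (y * y)
  => ( y * y ) >= 11
stmt 5: x := 1 + x  -- replace 0 occurrence(s) of x with (1 + x)
  => ( y * y ) >= 11
stmt 4: y := x * z  -- replace 2 occurrence(s) of y with (x * z)
  => ( ( x * z ) * ( x * z ) ) >= 11
stmt 3: y := x * x  -- replace 0 occurrence(s) of y with (x * x)
  => ( ( x * z ) * ( x * z ) ) >= 11
stmt 2: x := x - 1  -- replace 2 occurrence(s) of x with (x - 1)
  => ( ( ( x - 1 ) * z ) * ( ( x - 1 ) * z ) ) >= 11
stmt 1: y := z * x  -- replace 0 occurrence(s) of y with (z * x)
  => ( ( ( x - 1 ) * z ) * ( ( x - 1 ) * z ) ) >= 11

Answer: ( ( ( x - 1 ) * z ) * ( ( x - 1 ) * z ) ) >= 11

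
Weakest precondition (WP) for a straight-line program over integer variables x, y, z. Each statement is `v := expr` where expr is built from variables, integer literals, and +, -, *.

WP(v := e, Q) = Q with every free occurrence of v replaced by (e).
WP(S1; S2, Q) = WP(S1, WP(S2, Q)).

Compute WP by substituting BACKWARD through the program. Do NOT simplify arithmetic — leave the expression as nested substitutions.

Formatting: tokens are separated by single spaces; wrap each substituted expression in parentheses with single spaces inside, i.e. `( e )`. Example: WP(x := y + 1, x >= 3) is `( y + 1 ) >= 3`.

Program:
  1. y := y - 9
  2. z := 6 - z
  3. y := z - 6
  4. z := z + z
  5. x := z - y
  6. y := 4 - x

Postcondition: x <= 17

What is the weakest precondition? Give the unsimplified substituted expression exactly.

post: x <= 17
stmt 6: y := 4 - x  -- replace 0 occurrence(s) of y with (4 - x)
  => x <= 17
stmt 5: x := z - y  -- replace 1 occurrence(s) of x with (z - y)
  => ( z - y ) <= 17
stmt 4: z := z + z  -- replace 1 occurrence(s) of z with (z + z)
  => ( ( z + z ) - y ) <= 17
stmt 3: y := z - 6  -- replace 1 occurrence(s) of y with (z - 6)
  => ( ( z + z ) - ( z - 6 ) ) <= 17
stmt 2: z := 6 - z  -- replace 3 occurrence(s) of z with (6 - z)
  => ( ( ( 6 - z ) + ( 6 - z ) ) - ( ( 6 - z ) - 6 ) ) <= 17
stmt 1: y := y - 9  -- replace 0 occurrence(s) of y with (y - 9)
  => ( ( ( 6 - z ) + ( 6 - z ) ) - ( ( 6 - z ) - 6 ) ) <= 17

Answer: ( ( ( 6 - z ) + ( 6 - z ) ) - ( ( 6 - z ) - 6 ) ) <= 17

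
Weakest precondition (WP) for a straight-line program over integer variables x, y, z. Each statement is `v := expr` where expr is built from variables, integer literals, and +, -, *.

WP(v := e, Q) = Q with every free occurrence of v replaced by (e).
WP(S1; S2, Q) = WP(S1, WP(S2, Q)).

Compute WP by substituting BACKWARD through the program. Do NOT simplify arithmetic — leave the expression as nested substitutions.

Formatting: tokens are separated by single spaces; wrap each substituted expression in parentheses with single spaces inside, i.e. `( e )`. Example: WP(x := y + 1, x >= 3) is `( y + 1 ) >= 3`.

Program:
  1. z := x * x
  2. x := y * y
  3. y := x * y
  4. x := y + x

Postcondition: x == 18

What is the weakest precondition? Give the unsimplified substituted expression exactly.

Answer: ( ( ( y * y ) * y ) + ( y * y ) ) == 18

Derivation:
post: x == 18
stmt 4: x := y + x  -- replace 1 occurrence(s) of x with (y + x)
  => ( y + x ) == 18
stmt 3: y := x * y  -- replace 1 occurrence(s) of y with (x * y)
  => ( ( x * y ) + x ) == 18
stmt 2: x := y * y  -- replace 2 occurrence(s) of x with (y * y)
  => ( ( ( y * y ) * y ) + ( y * y ) ) == 18
stmt 1: z := x * x  -- replace 0 occurrence(s) of z with (x * x)
  => ( ( ( y * y ) * y ) + ( y * y ) ) == 18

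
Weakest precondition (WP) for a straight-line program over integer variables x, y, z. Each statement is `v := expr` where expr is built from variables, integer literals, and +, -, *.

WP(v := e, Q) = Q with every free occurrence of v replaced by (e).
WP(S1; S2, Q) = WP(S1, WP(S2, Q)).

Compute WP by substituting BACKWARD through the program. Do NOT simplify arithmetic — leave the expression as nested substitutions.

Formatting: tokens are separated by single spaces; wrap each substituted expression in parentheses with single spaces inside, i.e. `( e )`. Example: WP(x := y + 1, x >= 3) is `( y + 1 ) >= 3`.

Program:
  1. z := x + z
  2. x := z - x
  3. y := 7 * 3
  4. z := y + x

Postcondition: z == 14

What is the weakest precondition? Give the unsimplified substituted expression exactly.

Answer: ( ( 7 * 3 ) + ( ( x + z ) - x ) ) == 14

Derivation:
post: z == 14
stmt 4: z := y + x  -- replace 1 occurrence(s) of z with (y + x)
  => ( y + x ) == 14
stmt 3: y := 7 * 3  -- replace 1 occurrence(s) of y with (7 * 3)
  => ( ( 7 * 3 ) + x ) == 14
stmt 2: x := z - x  -- replace 1 occurrence(s) of x with (z - x)
  => ( ( 7 * 3 ) + ( z - x ) ) == 14
stmt 1: z := x + z  -- replace 1 occurrence(s) of z with (x + z)
  => ( ( 7 * 3 ) + ( ( x + z ) - x ) ) == 14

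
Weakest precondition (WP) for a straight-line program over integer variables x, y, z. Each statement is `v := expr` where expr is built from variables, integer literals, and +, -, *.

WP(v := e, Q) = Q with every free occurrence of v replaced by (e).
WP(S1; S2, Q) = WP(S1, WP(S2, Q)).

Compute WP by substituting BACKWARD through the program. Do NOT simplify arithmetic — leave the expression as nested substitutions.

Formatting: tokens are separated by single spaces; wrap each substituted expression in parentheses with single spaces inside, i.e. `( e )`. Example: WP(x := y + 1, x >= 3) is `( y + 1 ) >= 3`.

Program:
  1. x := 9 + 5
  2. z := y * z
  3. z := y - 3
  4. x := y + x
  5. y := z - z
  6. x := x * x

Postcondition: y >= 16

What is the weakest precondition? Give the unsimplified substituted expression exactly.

Answer: ( ( y - 3 ) - ( y - 3 ) ) >= 16

Derivation:
post: y >= 16
stmt 6: x := x * x  -- replace 0 occurrence(s) of x with (x * x)
  => y >= 16
stmt 5: y := z - z  -- replace 1 occurrence(s) of y with (z - z)
  => ( z - z ) >= 16
stmt 4: x := y + x  -- replace 0 occurrence(s) of x with (y + x)
  => ( z - z ) >= 16
stmt 3: z := y - 3  -- replace 2 occurrence(s) of z with (y - 3)
  => ( ( y - 3 ) - ( y - 3 ) ) >= 16
stmt 2: z := y * z  -- replace 0 occurrence(s) of z with (y * z)
  => ( ( y - 3 ) - ( y - 3 ) ) >= 16
stmt 1: x := 9 + 5  -- replace 0 occurrence(s) of x with (9 + 5)
  => ( ( y - 3 ) - ( y - 3 ) ) >= 16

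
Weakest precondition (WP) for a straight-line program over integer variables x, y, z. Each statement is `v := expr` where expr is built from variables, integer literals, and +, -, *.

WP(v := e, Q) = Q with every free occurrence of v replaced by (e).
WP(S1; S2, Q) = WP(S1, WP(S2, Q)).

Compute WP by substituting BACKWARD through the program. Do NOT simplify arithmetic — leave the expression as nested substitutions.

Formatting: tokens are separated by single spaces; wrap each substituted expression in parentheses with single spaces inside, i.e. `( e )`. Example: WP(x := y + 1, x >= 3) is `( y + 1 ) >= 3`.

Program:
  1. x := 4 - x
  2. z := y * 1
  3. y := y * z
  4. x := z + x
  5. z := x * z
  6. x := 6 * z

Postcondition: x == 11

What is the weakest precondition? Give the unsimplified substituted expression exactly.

post: x == 11
stmt 6: x := 6 * z  -- replace 1 occurrence(s) of x with (6 * z)
  => ( 6 * z ) == 11
stmt 5: z := x * z  -- replace 1 occurrence(s) of z with (x * z)
  => ( 6 * ( x * z ) ) == 11
stmt 4: x := z + x  -- replace 1 occurrence(s) of x with (z + x)
  => ( 6 * ( ( z + x ) * z ) ) == 11
stmt 3: y := y * z  -- replace 0 occurrence(s) of y with (y * z)
  => ( 6 * ( ( z + x ) * z ) ) == 11
stmt 2: z := y * 1  -- replace 2 occurrence(s) of z with (y * 1)
  => ( 6 * ( ( ( y * 1 ) + x ) * ( y * 1 ) ) ) == 11
stmt 1: x := 4 - x  -- replace 1 occurrence(s) of x with (4 - x)
  => ( 6 * ( ( ( y * 1 ) + ( 4 - x ) ) * ( y * 1 ) ) ) == 11

Answer: ( 6 * ( ( ( y * 1 ) + ( 4 - x ) ) * ( y * 1 ) ) ) == 11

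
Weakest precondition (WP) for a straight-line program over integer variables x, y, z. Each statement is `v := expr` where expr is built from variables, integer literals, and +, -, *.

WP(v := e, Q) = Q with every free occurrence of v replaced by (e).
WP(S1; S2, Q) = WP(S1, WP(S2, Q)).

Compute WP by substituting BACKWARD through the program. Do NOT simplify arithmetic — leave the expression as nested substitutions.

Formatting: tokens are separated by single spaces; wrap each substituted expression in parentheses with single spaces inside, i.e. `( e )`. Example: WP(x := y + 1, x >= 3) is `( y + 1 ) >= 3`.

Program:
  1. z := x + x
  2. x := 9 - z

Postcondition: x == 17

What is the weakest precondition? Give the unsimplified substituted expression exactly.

Answer: ( 9 - ( x + x ) ) == 17

Derivation:
post: x == 17
stmt 2: x := 9 - z  -- replace 1 occurrence(s) of x with (9 - z)
  => ( 9 - z ) == 17
stmt 1: z := x + x  -- replace 1 occurrence(s) of z with (x + x)
  => ( 9 - ( x + x ) ) == 17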